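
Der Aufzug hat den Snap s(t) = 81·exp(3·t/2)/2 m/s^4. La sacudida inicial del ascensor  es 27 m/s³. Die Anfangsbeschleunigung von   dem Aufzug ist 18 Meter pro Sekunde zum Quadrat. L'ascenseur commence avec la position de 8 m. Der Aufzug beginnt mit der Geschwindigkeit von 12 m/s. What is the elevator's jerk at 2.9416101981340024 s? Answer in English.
To find the answer, we compute 1 integral of s(t) = 81·exp(3·t/2)/2. Taking ∫s(t)dt and applying j(0) = 27, we find j(t) = 27·exp(3·t/2). Using j(t) = 27·exp(3·t/2) and substituting t = 2.9416101981340024, we find j = 2226.64703944970.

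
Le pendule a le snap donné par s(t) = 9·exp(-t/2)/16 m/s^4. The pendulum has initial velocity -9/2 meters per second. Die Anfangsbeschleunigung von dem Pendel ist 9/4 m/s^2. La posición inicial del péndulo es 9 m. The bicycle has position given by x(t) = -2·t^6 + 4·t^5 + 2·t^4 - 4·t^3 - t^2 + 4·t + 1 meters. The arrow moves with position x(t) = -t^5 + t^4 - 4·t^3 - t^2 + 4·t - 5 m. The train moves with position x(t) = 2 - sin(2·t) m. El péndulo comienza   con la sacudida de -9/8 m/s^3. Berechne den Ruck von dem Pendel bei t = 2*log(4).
Ausgehend von dem Snap s(t) = 9·exp(-t/2)/16, nehmen wir 1 Stammfunktion. Mit ∫s(t)dt und Anwendung von j(0) = -9/8, finden wir j(t) = -9·exp(-t/2)/8. Wir haben den Ruck j(t) = -9·exp(-t/2)/8. Durch Einsetzen von t = 2*log(4): j(2*log(4)) = -9/32.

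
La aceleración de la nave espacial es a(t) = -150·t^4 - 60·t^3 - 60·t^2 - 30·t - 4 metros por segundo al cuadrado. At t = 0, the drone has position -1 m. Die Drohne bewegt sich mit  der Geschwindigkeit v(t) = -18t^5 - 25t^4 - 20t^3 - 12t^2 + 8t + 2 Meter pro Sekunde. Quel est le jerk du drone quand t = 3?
Nous devons dériver notre équation de la vitesse v(t) = -18·t^5 - 25·t^4 - 20·t^3 - 12·t^2 + 8·t + 2 2 fois. En prenant d/dt de v(t), nous trouvons a(t) = -90·t^4 - 100·t^3 - 60·t^2 - 24·t + 8. En dérivant l'accélération, nous obtenons le jerk: j(t) = -360·t^3 - 300·t^2 - 120·t - 24. De l'équation du jerk j(t) = -360·t^3 - 300·t^2 - 120·t - 24, nous substituons t = 3 pour obtenir j = -12804.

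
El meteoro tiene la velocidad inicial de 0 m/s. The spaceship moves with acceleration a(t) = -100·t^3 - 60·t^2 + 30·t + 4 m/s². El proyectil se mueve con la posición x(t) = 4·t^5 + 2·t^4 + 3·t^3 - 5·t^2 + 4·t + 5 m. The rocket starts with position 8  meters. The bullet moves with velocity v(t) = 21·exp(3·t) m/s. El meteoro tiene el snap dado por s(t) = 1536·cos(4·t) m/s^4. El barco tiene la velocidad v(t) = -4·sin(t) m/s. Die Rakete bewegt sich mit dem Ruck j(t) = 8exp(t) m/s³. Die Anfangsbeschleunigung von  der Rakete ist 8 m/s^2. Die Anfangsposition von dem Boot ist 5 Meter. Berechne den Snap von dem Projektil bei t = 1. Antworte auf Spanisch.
Partiendo de la posición x(t) = 4·t^5 + 2·t^4 + 3·t^3 - 5·t^2 + 4·t + 5, tomamos 4 derivadas. Derivando la posición, obtenemos la velocidad: v(t) = 20·t^4 + 8·t^3 + 9·t^2 - 10·t + 4. Derivando la velocidad, obtenemos la aceleración: a(t) = 80·t^3 + 24·t^2 + 18·t - 10. La derivada de la aceleración da la sacudida: j(t) = 240·t^2 + 48·t + 18. La derivada de la sacudida da el snap: s(t) = 480·t + 48. Tenemos el snap s(t) = 480·t + 48. Sustituyendo t = 1: s(1) = 528.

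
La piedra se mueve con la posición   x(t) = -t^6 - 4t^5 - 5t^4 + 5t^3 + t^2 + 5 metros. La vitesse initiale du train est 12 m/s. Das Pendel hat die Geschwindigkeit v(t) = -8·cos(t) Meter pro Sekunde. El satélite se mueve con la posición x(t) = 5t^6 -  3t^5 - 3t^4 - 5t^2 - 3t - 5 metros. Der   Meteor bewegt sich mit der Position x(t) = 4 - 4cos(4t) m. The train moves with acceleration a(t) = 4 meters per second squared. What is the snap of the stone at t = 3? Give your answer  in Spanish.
Debemos derivar nuestra ecuación de la posición x(t) = -t^6 - 4·t^5 - 5·t^4 + 5·t^3 + t^2 + 5 4 veces. Derivando la posición, obtenemos la velocidad: v(t) = -6·t^5 - 20·t^4 - 20·t^3 + 15·t^2 + 2·t. Tomando d/dt de v(t), encontramos a(t) = -30·t^4 - 80·t^3 - 60·t^2 + 30·t + 2. Tomando d/dt de a(t), encontramos j(t) = -120·t^3 - 240·t^2 - 120·t + 30. Tomando d/dt de j(t), encontramos s(t) = -360·t^2 - 480·t - 120. De la ecuación del snap s(t) = -360·t^2 - 480·t - 120, sustituimos t = 3 para obtener s = -4800.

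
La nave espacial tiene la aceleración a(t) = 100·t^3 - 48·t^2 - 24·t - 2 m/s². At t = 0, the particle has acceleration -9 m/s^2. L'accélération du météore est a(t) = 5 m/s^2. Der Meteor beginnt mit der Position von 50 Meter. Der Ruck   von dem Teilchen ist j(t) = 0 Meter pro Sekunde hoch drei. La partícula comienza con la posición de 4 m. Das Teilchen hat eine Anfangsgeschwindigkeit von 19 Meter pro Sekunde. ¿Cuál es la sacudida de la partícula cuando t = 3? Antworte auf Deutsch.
Aus der Gleichung für den Ruck j(t) = 0, setzen wir t = 3 ein und erhalten j = 0.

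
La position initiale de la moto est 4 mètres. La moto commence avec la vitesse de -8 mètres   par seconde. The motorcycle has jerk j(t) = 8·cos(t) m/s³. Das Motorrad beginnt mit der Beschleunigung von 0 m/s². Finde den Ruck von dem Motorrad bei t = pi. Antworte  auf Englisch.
Using j(t) = 8·cos(t) and substituting t = pi, we find j = -8.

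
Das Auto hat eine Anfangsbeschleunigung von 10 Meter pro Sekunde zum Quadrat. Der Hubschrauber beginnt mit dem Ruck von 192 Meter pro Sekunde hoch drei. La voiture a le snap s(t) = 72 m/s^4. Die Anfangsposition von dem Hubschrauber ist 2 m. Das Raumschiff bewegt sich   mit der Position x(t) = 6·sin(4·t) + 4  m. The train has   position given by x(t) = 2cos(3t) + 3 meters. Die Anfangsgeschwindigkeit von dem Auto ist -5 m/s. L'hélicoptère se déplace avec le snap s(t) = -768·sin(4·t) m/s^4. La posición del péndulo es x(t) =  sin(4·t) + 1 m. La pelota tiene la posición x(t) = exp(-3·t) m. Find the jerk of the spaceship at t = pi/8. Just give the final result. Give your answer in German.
Der Ruck bei t = pi/8 ist j = 0.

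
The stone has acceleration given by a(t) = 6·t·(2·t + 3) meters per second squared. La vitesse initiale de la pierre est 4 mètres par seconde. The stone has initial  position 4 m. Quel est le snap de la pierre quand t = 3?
Nous devons dériver notre équation de l'accélération a(t) = 6·t·(2·t + 3) 2 fois. En prenant d/dt de a(t), nous trouvons j(t) = 24·t + 18. La dérivée du jerk donne le snap: s(t) = 24. Nous avons le snap s(t) = 24. En substituant t = 3: s(3) = 24.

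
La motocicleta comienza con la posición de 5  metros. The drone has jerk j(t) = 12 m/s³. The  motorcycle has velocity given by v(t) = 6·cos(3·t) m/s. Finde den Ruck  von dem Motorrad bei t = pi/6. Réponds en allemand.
Um dies zu lösen, müssen wir 2 Ableitungen unserer Gleichung für die Geschwindigkeit v(t) = 6·cos(3·t) nehmen. Durch Ableiten von der Geschwindigkeit erhalten wir die Beschleunigung: a(t) = -18·sin(3·t). Mit d/dt von a(t) finden wir j(t) = -54·cos(3·t). Aus der Gleichung für den Ruck j(t) = -54·cos(3·t), setzen wir t = pi/6 ein und erhalten j = 0.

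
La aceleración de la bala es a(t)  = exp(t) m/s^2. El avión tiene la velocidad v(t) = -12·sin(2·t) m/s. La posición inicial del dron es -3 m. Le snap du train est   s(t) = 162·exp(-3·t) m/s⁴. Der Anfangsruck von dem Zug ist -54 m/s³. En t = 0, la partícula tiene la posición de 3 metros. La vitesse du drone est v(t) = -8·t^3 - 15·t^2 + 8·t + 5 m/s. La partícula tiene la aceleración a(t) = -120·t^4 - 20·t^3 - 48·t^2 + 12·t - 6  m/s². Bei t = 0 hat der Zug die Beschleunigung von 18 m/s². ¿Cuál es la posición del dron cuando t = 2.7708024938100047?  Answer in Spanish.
Para resolver esto, necesitamos tomar 1 antiderivada de nuestra ecuación de la velocidad v(t) = -8·t^3 - 15·t^2 + 8·t + 5. La antiderivada de la velocidad, con x(0) = -3, da la posición: x(t) = -2·t^4 - 5·t^3 + 4·t^2 + 5·t - 3. Usando x(t) = -2·t^4 - 5·t^3 + 4·t^2 + 5·t - 3 y sustituyendo t = 2.7708024938100047, encontramos x = -182.681952598739.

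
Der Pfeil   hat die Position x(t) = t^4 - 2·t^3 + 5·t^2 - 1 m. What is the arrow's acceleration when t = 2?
Starting from position x(t) = t^4 - 2·t^3 + 5·t^2 - 1, we take 2 derivatives. The derivative of position gives velocity: v(t) = 4·t^3 - 6·t^2 + 10·t. Taking d/dt of v(t), we find a(t) = 12·t^2 - 12·t + 10. We have acceleration a(t) = 12·t^2 - 12·t + 10. Substituting t = 2: a(2) = 34.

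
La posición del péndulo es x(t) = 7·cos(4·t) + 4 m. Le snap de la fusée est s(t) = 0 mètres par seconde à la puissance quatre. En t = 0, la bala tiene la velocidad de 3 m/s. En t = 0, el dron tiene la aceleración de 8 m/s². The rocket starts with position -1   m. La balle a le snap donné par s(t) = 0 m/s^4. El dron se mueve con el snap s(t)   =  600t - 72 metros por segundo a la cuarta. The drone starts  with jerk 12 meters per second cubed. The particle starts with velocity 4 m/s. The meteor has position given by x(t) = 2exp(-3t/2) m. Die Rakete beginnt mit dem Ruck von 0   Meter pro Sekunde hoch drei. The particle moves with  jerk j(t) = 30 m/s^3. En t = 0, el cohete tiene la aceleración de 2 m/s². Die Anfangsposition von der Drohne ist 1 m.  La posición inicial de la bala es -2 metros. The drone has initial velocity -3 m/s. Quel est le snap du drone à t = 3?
De l'équation du snap s(t) = 600·t - 72, nous substituons t = 3 pour obtenir s = 1728.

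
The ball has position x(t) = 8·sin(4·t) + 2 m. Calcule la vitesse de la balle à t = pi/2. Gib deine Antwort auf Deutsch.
Wir müssen unsere Gleichung für die Position x(t) = 8·sin(4·t) + 2 1-mal ableiten. Durch Ableiten von der Position erhalten wir die Geschwindigkeit: v(t) = 32·cos(4·t). Mit v(t) = 32·cos(4·t) und Einsetzen von t = pi/2, finden wir v = 32.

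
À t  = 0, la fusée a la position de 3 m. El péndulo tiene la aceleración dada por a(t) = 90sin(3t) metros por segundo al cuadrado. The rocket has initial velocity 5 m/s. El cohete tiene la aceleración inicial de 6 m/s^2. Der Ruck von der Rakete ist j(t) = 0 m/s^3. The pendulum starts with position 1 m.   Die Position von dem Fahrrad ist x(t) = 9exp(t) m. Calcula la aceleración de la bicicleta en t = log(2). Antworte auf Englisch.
We must differentiate our position equation x(t) = 9·exp(t) 2 times. Taking d/dt of x(t), we find v(t) = 9·exp(t). The derivative of velocity gives acceleration: a(t) = 9·exp(t). From the given acceleration equation a(t) = 9·exp(t), we substitute t = log(2) to get a = 18.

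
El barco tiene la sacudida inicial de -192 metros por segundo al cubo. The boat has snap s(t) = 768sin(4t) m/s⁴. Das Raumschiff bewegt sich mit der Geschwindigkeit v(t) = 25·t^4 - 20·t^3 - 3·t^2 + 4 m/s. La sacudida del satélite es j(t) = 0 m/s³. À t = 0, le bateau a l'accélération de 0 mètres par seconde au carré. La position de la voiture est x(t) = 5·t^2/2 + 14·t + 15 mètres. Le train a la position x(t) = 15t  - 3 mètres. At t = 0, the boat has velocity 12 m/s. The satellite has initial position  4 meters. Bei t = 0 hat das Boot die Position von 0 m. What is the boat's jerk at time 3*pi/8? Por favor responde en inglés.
We need to integrate our snap equation s(t) = 768·sin(4·t) 1 time. The integral of snap is jerk. Using j(0) = -192, we get j(t) = -192·cos(4·t). From the given jerk equation j(t) = -192·cos(4·t), we substitute t = 3*pi/8 to get j = 0.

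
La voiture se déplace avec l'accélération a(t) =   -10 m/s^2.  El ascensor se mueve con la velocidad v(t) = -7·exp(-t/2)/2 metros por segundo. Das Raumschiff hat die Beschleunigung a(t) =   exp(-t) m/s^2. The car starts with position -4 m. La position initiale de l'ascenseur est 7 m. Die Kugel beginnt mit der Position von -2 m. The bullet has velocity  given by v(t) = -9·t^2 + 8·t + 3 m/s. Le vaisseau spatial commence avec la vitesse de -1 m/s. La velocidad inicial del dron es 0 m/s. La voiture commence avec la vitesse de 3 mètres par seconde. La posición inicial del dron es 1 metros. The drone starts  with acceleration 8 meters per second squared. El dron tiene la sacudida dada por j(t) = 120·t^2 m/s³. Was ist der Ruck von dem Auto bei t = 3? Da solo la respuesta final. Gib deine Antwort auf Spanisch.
La sacudida en t = 3 es j = 0.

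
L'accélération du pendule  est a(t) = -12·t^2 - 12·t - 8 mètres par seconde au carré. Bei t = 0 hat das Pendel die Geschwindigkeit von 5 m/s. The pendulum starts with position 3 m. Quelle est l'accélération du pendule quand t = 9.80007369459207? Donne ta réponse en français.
Nous avons l'accélération a(t) = -12·t^2 - 12·t - 8. En substituant t = 9.80007369459207: a(9.80007369459207) = -1278.09821736833.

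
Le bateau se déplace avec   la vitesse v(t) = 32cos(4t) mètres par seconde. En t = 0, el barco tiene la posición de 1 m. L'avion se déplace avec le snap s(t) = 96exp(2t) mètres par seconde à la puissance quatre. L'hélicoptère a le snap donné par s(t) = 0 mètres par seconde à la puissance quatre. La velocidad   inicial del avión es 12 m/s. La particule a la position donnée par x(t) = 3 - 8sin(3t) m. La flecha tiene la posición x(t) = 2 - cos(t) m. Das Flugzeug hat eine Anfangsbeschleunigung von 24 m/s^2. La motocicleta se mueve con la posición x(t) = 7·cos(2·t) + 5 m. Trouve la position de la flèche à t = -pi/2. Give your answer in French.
De l'équation de la position x(t) = 2 - cos(t), nous substituons t = -pi/2 pour obtenir x = 2.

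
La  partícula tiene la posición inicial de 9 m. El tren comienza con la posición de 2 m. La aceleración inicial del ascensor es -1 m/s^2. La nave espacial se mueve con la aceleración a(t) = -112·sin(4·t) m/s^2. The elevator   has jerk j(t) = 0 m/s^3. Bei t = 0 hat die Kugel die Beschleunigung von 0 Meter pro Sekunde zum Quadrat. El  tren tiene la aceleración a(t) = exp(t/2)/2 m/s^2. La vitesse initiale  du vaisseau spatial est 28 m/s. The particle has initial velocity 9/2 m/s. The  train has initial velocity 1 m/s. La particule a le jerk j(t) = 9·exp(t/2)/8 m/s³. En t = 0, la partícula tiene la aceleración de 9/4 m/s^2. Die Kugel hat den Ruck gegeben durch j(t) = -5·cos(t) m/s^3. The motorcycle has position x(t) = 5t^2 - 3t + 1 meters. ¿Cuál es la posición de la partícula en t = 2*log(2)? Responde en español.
Partiendo de la sacudida j(t) = 9·exp(t/2)/8, tomamos 3 integrales. La integral de la sacudida, con a(0) = 9/4, da la aceleración: a(t) = 9·exp(t/2)/4. Integrando la aceleración y usando la condición inicial v(0) = 9/2, obtenemos v(t) = 9·exp(t/2)/2. Tomando ∫v(t)dt y aplicando x(0) = 9, encontramos x(t) = 9·exp(t/2). Usando x(t) = 9·exp(t/2) y sustituyendo t = 2*log(2), encontramos x = 18.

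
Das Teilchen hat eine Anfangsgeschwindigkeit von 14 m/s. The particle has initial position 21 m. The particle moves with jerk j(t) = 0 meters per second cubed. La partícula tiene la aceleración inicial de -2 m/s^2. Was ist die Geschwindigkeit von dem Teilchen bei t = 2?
Wir müssen das Integral unserer Gleichung für den Ruck j(t) = 0 2-mal finden. Die Stammfunktion von dem Ruck, mit a(0) = -2, ergibt die Beschleunigung: a(t) = -2. Die Stammfunktion von der Beschleunigung, mit v(0) = 14, ergibt die Geschwindigkeit: v(t) = 14 - 2·t. Mit v(t) = 14 - 2·t und Einsetzen von t = 2, finden wir v = 10.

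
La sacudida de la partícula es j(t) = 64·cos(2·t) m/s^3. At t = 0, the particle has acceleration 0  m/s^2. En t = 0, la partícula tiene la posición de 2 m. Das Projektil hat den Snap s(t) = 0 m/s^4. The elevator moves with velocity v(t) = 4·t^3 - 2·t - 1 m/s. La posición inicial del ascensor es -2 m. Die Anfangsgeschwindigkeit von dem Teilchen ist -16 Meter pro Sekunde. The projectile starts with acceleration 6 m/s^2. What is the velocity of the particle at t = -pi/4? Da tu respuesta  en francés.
Nous devons trouver l'intégrale de notre équation du jerk j(t) = 64·cos(2·t) 2 fois. En prenant ∫j(t)dt et en appliquant a(0) = 0, nous trouvons a(t) = 32·sin(2·t). La primitive de l'accélération, avec v(0) = -16, donne la vitesse: v(t) = -16·cos(2·t). En utilisant v(t) = -16·cos(2·t) et en substituant t = -pi/4, nous trouvons v = 0.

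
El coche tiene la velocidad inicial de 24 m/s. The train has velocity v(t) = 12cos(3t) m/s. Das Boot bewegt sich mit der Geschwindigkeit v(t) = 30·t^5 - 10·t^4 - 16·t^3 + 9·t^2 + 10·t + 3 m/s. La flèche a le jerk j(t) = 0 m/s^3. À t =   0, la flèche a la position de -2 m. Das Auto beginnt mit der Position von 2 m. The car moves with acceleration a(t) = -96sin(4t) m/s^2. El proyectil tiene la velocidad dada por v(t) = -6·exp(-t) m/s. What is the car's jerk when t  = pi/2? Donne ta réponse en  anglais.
Starting from acceleration a(t) = -96·sin(4·t), we take 1 derivative. Differentiating acceleration, we get jerk: j(t) = -384·cos(4·t). From the given jerk equation j(t) = -384·cos(4·t), we substitute t = pi/2 to get j = -384.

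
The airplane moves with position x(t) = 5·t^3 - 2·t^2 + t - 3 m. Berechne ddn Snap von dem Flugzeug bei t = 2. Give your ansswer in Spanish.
Debemos derivar nuestra ecuación de la posición x(t) = 5·t^3 - 2·t^2 + t - 3 4 veces. Derivando la posición, obtenemos la velocidad: v(t) = 15·t^2 - 4·t + 1. La derivada de la velocidad da la aceleración: a(t) = 30·t - 4. Derivando la aceleración, obtenemos la sacudida: j(t) = 30. Tomando d/dt de j(t), encontramos s(t) = 0. Tenemos el snap s(t) = 0. Sustituyendo t = 2: s(2) = 0.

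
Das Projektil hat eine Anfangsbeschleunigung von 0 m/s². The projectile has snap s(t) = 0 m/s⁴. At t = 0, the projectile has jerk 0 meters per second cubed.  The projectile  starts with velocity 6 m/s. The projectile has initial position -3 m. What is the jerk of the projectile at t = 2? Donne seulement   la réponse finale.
At t = 2, j = 0.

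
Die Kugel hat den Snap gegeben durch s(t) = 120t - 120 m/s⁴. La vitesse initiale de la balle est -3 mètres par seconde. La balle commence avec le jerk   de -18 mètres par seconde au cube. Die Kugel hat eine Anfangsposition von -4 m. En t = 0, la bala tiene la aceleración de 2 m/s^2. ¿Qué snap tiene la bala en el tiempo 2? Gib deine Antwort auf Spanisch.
Tenemos el snap s(t) = 120·t - 120. Sustituyendo t = 2: s(2) = 120.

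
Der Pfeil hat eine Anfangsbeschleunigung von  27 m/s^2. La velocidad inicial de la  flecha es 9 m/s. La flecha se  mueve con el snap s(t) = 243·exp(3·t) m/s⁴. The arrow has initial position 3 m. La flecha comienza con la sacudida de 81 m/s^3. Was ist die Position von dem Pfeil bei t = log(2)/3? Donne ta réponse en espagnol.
Partiendo del snap s(t) = 243·exp(3·t), tomamos 4 integrales. La antiderivada del snap, con j(0) = 81, da la sacudida: j(t) = 81·exp(3·t). La integral de la sacudida es la aceleración. Usando a(0) = 27, obtenemos a(t) = 27·exp(3·t). La antiderivada de la aceleración, con v(0) = 9, da la velocidad: v(t) = 9·exp(3·t). La antiderivada de la velocidad es la posición. Usando x(0) = 3, obtenemos x(t) = 3·exp(3·t). Tenemos la posición x(t) = 3·exp(3·t). Sustituyendo t = log(2)/3: x(log(2)/3) = 6.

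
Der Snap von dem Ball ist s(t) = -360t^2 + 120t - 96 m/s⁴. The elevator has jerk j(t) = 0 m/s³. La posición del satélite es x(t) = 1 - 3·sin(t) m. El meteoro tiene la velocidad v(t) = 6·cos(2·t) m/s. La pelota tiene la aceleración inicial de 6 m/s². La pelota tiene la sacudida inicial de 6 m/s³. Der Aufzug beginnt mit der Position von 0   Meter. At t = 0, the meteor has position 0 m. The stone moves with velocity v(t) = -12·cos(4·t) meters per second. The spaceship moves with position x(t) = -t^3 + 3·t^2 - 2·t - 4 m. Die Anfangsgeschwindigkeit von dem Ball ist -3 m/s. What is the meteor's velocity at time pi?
We have velocity v(t) = 6·cos(2·t). Substituting t = pi: v(pi) = 6.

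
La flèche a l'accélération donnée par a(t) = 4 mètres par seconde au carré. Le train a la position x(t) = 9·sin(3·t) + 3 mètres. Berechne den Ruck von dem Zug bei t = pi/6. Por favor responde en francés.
Pour résoudre ceci, nous devons prendre 3 dérivées de notre équation de la position x(t) = 9·sin(3·t) + 3. En prenant d/dt de x(t), nous trouvons v(t) = 27·cos(3·t). La dérivée de la vitesse donne l'accélération: a(t) = -81·sin(3·t). La dérivée de l'accélération donne le jerk: j(t) = -243·cos(3·t). Nous avons le jerk j(t) = -243·cos(3·t). En substituant t = pi/6: j(pi/6) = 0.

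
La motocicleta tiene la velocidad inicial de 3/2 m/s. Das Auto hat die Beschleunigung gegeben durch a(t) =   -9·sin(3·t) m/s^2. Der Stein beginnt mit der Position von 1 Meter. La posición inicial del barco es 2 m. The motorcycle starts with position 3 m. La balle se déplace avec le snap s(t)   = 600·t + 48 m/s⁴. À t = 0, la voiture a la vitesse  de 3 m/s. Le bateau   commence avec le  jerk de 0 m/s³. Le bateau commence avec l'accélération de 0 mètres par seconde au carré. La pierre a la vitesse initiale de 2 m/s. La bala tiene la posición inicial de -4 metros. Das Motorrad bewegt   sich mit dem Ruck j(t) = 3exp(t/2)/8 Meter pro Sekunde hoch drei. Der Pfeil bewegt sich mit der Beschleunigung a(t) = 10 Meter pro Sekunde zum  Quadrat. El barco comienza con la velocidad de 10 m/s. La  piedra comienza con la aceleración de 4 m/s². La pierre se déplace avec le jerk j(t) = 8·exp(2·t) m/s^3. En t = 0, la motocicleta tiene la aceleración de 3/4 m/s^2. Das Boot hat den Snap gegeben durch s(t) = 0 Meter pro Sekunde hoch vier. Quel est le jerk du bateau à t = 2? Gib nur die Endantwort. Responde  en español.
j(2) = 0.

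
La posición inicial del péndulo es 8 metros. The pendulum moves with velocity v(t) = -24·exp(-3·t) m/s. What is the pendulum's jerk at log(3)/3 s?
We must differentiate our velocity equation v(t) = -24·exp(-3·t) 2 times. Taking d/dt of v(t), we find a(t) = 72·exp(-3·t). Taking d/dt of a(t), we find j(t) = -216·exp(-3·t). We have jerk j(t) = -216·exp(-3·t). Substituting t = log(3)/3: j(log(3)/3) = -72.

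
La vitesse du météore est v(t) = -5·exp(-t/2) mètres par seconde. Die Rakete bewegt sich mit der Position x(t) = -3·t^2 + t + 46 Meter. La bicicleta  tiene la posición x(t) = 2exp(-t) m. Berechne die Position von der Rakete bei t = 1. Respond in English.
We have position x(t) = -3·t^2 + t + 46. Substituting t = 1: x(1) = 44.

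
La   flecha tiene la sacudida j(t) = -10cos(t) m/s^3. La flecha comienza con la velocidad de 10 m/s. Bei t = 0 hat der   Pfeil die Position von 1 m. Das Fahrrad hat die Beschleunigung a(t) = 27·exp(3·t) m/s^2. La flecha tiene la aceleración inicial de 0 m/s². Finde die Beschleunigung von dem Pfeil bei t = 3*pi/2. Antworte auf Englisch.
We must find the antiderivative of our jerk equation j(t) = -10·cos(t) 1 time. Integrating jerk and using the initial condition a(0) = 0, we get a(t) = -10·sin(t). From the given acceleration equation a(t) = -10·sin(t), we substitute t = 3*pi/2 to get a = 10.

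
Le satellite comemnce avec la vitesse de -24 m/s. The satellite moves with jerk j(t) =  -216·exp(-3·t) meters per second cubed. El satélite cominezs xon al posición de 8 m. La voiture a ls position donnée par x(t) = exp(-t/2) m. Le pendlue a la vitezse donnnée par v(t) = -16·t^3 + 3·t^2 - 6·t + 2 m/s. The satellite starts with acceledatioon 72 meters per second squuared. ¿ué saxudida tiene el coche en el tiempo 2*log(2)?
Para resolver esto, necesitamos tomar 3 derivadas de nuestra ecuación de la posición x(t) = exp(-t/2). Derivando la posición, obtenemos la velocidad: v(t) = -exp(-t/2)/2. Tomando d/dt de v(t), encontramos a(t) = exp(-t/2)/4. Derivando la aceleración, obtenemos la sacudida: j(t) = -exp(-t/2)/8. De la ecuación de la sacudida j(t) = -exp(-t/2)/8, sustituimos t = 2*log(2) para obtener j = -1/16.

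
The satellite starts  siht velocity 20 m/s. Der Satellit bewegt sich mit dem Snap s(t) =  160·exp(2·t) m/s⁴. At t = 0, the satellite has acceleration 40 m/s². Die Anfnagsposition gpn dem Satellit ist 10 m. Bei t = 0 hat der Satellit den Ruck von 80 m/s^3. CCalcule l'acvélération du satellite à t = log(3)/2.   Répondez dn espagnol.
Debemos encontrar la integral de nuestra ecuación del snap s(t) = 160·exp(2·t) 2 veces. Tomando ∫s(t)dt y aplicando j(0) = 80, encontramos j(t) = 80·exp(2·t). Integrando la sacudida y usando la condición inicial a(0) = 40, obtenemos a(t) = 40·exp(2·t). Usando a(t) = 40·exp(2·t) y sustituyendo t = log(3)/2, encontramos a = 120.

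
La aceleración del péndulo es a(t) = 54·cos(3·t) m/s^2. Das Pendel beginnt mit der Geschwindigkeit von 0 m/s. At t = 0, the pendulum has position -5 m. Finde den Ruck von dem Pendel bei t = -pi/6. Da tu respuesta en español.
Debemos derivar nuestra ecuación de la aceleración a(t) = 54·cos(3·t) 1 vez. Derivando la aceleración, obtenemos la sacudida: j(t) = -162·sin(3·t). Usando j(t) = -162·sin(3·t) y sustituyendo t = -pi/6, encontramos j = 162.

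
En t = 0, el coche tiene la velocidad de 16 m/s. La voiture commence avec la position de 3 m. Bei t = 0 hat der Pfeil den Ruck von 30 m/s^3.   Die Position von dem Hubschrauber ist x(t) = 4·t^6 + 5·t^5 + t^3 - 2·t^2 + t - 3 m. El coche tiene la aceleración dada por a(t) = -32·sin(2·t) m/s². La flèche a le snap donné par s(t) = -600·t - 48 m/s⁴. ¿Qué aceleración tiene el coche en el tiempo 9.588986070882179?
Usando a(t) = -32·sin(2·t) y sustituyendo t = 9.588986070882179, encontramos a = -10.3214175962852.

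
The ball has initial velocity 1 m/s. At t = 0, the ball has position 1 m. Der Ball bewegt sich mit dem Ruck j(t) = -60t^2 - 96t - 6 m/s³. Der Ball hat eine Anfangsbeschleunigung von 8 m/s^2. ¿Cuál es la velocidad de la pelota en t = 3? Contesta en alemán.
Um dies zu lösen, müssen wir 2 Integrale unserer Gleichung für den Ruck j(t) = -60·t^2 - 96·t - 6 finden. Durch Integration von dem Ruck und Verwendung der Anfangsbedingung a(0) = 8, erhalten wir a(t) = -20·t^3 - 48·t^2 - 6·t + 8. Das Integral von der Beschleunigung ist die Geschwindigkeit. Mit v(0) = 1 erhalten wir v(t) = -5·t^4 - 16·t^3 - 3·t^2 + 8·t + 1. Wir haben die Geschwindigkeit v(t) = -5·t^4 - 16·t^3 - 3·t^2 + 8·t + 1. Durch Einsetzen von t = 3: v(3) = -839.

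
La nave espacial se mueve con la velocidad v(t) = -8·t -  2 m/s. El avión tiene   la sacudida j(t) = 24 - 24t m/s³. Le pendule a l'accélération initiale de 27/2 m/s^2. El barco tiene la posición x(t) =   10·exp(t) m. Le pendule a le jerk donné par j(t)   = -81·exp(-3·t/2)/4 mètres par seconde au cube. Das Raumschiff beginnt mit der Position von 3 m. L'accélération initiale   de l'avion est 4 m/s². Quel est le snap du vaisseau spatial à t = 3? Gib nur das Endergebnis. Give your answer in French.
s(3) = 0.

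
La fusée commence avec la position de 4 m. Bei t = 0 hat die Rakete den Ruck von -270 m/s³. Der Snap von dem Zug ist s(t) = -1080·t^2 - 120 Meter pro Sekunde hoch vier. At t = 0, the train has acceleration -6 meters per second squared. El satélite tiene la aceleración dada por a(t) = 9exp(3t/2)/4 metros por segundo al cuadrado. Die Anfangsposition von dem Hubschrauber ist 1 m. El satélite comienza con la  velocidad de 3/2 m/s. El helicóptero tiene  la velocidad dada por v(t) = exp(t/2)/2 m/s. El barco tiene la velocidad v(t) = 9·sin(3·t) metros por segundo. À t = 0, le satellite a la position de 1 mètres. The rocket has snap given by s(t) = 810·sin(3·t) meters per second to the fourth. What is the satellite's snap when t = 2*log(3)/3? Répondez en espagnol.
Para resolver esto, necesitamos tomar 2 derivadas de nuestra ecuación de la aceleración a(t) = 9·exp(3·t/2)/4. Derivando la aceleración, obtenemos la sacudida: j(t) = 27·exp(3·t/2)/8. Derivando la sacudida, obtenemos el snap: s(t) = 81·exp(3·t/2)/16. De la ecuación del snap s(t) = 81·exp(3·t/2)/16, sustituimos t = 2*log(3)/3 para obtener s = 243/16.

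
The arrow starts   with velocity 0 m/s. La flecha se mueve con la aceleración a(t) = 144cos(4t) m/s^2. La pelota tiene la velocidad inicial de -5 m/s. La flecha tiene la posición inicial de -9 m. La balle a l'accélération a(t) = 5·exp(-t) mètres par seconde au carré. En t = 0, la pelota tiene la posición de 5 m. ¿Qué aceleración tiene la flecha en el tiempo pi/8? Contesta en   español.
Usando a(t) = 144·cos(4·t) y sustituyendo t = pi/8, encontramos a = 0.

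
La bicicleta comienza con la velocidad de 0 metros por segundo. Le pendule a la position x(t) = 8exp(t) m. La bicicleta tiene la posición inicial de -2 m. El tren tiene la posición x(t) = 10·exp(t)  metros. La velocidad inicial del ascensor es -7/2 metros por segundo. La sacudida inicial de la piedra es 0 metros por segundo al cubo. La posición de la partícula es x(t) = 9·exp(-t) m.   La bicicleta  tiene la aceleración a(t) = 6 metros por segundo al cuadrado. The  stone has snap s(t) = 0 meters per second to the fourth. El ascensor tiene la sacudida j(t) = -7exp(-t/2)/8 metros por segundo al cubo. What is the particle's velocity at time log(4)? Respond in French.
Nous devons dériver notre équation de la position x(t) = 9·exp(-t) 1 fois. La dérivée de la position donne la vitesse: v(t) = -9·exp(-t). En utilisant v(t) = -9·exp(-t) et en substituant t = log(4), nous trouvons v = -9/4.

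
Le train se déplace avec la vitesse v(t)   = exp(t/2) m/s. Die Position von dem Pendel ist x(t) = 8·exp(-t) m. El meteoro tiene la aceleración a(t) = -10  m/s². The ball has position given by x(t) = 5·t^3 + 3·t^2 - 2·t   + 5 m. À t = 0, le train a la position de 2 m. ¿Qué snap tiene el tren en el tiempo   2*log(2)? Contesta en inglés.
We must differentiate our velocity equation v(t) = exp(t/2) 3 times. The derivative of velocity gives acceleration: a(t) = exp(t/2)/2. The derivative of acceleration gives jerk: j(t) = exp(t/2)/4. Taking d/dt of j(t), we find s(t) = exp(t/2)/8. Using s(t) = exp(t/2)/8 and substituting t = 2*log(2), we find s = 1/4.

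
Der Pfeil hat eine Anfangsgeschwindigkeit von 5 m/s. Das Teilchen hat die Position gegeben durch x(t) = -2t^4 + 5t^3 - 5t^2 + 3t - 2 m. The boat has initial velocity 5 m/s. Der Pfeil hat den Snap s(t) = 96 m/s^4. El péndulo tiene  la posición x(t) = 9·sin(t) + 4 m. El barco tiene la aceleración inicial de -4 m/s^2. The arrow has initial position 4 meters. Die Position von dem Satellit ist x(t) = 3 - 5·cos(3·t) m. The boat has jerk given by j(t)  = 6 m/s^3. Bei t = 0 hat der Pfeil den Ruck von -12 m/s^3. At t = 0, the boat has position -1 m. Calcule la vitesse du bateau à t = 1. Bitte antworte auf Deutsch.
Ausgehend von dem Ruck j(t) = 6, nehmen wir 2 Stammfunktionen. Mit ∫j(t)dt und Anwendung von a(0) = -4, finden wir a(t) = 6·t - 4. Das Integral von der Beschleunigung, mit v(0) = 5, ergibt die Geschwindigkeit: v(t) = 3·t^2 - 4·t + 5. Wir haben die Geschwindigkeit v(t) = 3·t^2 - 4·t + 5. Durch Einsetzen von t = 1: v(1) = 4.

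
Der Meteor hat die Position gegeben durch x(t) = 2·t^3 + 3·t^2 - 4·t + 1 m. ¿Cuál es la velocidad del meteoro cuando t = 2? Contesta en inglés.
To solve this, we need to take 1 derivative of our position equation x(t) = 2·t^3 + 3·t^2 - 4·t + 1. Taking d/dt of x(t), we find v(t) = 6·t^2 + 6·t - 4. From the given velocity equation v(t) = 6·t^2 + 6·t - 4, we substitute t = 2 to get v = 32.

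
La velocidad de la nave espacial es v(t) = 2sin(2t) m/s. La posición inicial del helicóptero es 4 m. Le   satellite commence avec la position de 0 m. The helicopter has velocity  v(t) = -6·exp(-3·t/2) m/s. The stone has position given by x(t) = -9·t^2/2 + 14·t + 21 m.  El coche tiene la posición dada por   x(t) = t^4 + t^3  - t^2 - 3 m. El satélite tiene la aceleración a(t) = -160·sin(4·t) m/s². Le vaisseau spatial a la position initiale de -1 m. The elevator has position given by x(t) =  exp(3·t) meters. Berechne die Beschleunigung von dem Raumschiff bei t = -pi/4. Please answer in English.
Starting from velocity v(t) = 2·sin(2·t), we take 1 derivative. Taking d/dt of v(t), we find a(t) = 4·cos(2·t). From the given acceleration equation a(t) = 4·cos(2·t), we substitute t = -pi/4 to get a = 0.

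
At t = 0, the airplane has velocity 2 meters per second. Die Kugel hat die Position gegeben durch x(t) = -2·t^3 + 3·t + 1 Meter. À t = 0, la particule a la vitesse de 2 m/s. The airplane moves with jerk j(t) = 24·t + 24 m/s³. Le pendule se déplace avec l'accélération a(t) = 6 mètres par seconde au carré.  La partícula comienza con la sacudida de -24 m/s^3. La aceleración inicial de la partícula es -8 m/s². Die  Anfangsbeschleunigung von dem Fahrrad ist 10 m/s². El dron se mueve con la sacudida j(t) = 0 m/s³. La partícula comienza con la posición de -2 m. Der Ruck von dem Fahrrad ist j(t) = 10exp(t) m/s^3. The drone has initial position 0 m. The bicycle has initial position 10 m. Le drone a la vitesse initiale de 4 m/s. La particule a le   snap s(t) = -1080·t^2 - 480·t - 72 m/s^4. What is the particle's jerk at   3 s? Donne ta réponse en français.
En partant du snap s(t) = -1080·t^2 - 480·t - 72, nous prenons 1 intégrale. En prenant ∫s(t)dt et en appliquant j(0) = -24, nous trouvons j(t) = -360·t^3 - 240·t^2 - 72·t - 24. En utilisant j(t) = -360·t^3 - 240·t^2 - 72·t - 24 et en substituant t = 3, nous trouvons j = -12120.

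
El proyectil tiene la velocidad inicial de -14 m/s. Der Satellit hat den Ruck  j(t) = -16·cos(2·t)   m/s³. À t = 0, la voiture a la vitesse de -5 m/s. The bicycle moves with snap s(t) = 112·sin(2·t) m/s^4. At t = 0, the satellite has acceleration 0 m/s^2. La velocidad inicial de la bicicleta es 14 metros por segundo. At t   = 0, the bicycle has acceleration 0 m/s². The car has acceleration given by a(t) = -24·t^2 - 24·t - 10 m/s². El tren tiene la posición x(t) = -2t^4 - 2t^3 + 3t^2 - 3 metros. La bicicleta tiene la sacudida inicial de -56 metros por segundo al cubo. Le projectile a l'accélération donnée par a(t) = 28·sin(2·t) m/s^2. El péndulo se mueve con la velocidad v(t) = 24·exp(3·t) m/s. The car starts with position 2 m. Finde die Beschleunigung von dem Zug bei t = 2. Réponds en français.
En partant de la position x(t) = -2·t^4 - 2·t^3 + 3·t^2 - 3, nous prenons 2 dérivées. En dérivant la position, nous obtenons la vitesse: v(t) = -8·t^3 - 6·t^2 + 6·t. La dérivée de la vitesse donne l'accélération: a(t) = -24·t^2 - 12·t + 6. Nous avons l'accélération a(t) = -24·t^2 - 12·t + 6. En substituant t = 2: a(2) = -114.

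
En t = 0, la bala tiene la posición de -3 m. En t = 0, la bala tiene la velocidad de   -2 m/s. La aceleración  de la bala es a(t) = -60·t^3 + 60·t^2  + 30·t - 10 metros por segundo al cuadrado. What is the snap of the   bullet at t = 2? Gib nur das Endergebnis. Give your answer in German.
Die Antwort ist -600.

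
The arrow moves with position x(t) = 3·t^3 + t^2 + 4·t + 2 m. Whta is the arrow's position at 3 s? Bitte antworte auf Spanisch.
De la ecuación de la posición x(t) = 3·t^3 + t^2 + 4·t + 2, sustituimos t = 3 para obtener x = 104.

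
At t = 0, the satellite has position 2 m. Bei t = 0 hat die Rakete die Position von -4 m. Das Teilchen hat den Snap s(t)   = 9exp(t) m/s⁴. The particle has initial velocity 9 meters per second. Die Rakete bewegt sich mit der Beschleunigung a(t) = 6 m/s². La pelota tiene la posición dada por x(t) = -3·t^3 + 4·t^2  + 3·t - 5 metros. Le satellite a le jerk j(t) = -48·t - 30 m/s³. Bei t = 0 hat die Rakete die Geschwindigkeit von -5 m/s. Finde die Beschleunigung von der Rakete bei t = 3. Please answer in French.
Nous avons l'accélération a(t) = 6. En substituant t = 3: a(3) = 6.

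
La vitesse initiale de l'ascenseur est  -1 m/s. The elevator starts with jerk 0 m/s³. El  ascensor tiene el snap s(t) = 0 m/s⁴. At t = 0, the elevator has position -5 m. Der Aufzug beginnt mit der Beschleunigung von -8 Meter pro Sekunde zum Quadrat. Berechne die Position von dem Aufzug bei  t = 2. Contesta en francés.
En partant du snap s(t) = 0, nous prenons 4 intégrales. En prenant ∫s(t)dt et en appliquant j(0) = 0, nous trouvons j(t) = 0. La primitive du jerk, avec a(0) = -8, donne l'accélération: a(t) = -8. En intégrant l'accélération et en utilisant la condition initiale v(0) = -1, nous obtenons v(t) = -8·t - 1. En intégrant la vitesse et en utilisant la condition initiale x(0) = -5, nous obtenons x(t) = -4·t^2 - t - 5. Nous avons la position x(t) = -4·t^2 - t - 5. En substituant t = 2: x(2) = -23.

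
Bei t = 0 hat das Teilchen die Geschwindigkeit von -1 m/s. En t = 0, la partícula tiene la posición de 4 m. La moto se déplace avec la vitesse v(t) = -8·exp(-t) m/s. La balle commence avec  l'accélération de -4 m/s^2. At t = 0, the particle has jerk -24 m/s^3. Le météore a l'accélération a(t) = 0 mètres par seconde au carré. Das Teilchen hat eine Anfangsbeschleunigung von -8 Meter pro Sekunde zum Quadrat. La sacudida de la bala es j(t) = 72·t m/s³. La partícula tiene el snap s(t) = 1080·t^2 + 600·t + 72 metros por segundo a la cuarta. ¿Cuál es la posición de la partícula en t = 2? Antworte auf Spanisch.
Necesitamos integrar nuestra ecuación del snap s(t) = 1080·t^2 + 600·t + 72 4 veces. La antiderivada del snap, con j(0) = -24, da la sacudida: j(t) = 360·t^3 + 300·t^2 + 72·t - 24. Tomando ∫j(t)dt y aplicando a(0) = -8, encontramos a(t) = 90·t^4 + 100·t^3 + 36·t^2 - 24·t - 8. La antiderivada de la aceleración es la velocidad. Usando v(0) = -1, obtenemos v(t) = 18·t^5 + 25·t^4 + 12·t^3 - 12·t^2 - 8·t - 1. La integral de la velocidad, con x(0) = 4, da la posición: x(t) = 3·t^6 + 5·t^5 + 3·t^4 - 4·t^3 - 4·t^2 - t + 4. Tenemos la posición x(t) = 3·t^6 + 5·t^5 + 3·t^4 - 4·t^3 - 4·t^2 - t + 4. Sustituyendo t = 2: x(2) = 354.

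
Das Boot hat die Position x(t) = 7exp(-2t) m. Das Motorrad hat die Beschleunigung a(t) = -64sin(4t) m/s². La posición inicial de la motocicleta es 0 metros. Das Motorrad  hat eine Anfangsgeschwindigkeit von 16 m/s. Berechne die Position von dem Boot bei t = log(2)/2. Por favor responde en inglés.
From the given position equation x(t) = 7·exp(-2·t), we substitute t = log(2)/2 to get x = 7/2.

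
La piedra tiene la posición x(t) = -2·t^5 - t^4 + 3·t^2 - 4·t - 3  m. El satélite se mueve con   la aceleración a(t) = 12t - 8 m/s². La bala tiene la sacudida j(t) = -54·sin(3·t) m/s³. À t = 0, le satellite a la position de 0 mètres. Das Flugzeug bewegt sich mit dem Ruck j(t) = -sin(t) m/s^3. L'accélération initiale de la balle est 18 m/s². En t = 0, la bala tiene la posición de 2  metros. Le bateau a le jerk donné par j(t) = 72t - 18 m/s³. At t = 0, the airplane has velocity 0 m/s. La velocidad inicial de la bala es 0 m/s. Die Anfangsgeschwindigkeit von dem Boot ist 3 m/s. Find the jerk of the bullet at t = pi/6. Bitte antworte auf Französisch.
Nous avons le jerk j(t) = -54·sin(3·t). En substituant t = pi/6: j(pi/6) = -54.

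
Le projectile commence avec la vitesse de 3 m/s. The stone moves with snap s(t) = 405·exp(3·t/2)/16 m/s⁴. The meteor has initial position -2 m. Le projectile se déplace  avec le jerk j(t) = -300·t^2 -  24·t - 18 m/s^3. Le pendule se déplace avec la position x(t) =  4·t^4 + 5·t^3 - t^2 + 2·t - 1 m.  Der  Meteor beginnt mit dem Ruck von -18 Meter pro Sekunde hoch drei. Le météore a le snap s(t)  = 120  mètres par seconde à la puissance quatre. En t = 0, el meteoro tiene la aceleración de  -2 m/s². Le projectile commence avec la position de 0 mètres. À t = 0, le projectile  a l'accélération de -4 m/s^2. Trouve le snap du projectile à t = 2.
Pour résoudre ceci, nous devons prendre 1 dérivée de notre équation du jerk j(t) = -300·t^2 - 24·t - 18. En dérivant le jerk, nous obtenons le snap: s(t) = -600·t - 24. De l'équation du snap s(t) = -600·t - 24, nous substituons t = 2 pour obtenir s = -1224.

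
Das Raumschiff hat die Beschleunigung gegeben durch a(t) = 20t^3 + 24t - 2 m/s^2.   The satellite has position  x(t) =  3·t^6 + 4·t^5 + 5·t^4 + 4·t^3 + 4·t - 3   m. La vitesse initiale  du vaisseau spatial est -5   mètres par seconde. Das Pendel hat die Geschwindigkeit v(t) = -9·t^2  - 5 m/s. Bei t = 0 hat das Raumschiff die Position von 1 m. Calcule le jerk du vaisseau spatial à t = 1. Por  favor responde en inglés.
To solve this, we need to take 1 derivative of our acceleration equation a(t) = 20·t^3 + 24·t - 2. Differentiating acceleration, we get jerk: j(t) = 60·t^2 + 24. We have jerk j(t) = 60·t^2 + 24. Substituting t = 1: j(1) = 84.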